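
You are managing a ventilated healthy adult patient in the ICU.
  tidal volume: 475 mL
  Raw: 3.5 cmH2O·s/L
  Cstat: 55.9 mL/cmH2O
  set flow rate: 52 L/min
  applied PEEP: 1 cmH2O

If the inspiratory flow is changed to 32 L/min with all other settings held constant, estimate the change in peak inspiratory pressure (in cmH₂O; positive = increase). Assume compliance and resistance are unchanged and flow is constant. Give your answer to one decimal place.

-1.2

Flow: 52 L/min ÷ 60 = 0.8667 L/s.
New flow: 32 L/min ÷ 60 = 0.5333 L/s.
PIP = Vt/C + R·V̇ + PEEP (constant-flow equation of motion).
Only the resistive term changes: ΔPIP = R × ΔV̇ = 3.5 × (0.5333 − 0.8667) = 3.5 × -0.3334 = -1.167 cmH2O.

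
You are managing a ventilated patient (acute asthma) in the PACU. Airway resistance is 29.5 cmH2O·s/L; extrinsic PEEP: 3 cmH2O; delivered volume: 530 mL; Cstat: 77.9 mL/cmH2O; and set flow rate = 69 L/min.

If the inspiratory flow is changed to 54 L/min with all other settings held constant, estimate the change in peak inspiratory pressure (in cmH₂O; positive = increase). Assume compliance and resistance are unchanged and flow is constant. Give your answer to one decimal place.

-7.4

Flow: 69 L/min ÷ 60 = 1.15 L/s.
New flow: 54 L/min ÷ 60 = 0.9 L/s.
PIP = Vt/C + R·V̇ + PEEP (constant-flow equation of motion).
Only the resistive term changes: ΔPIP = R × ΔV̇ = 29.5 × (0.9 − 1.15) = 29.5 × -0.25 = -7.375 cmH2O.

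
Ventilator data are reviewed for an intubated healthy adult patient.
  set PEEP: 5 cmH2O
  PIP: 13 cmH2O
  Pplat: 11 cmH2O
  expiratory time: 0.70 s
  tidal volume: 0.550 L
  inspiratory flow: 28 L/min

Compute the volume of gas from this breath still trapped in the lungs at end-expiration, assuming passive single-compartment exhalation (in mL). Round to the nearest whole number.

Flow: 28 L/min ÷ 60 = 0.4667 L/s.
R = (PIP − Pplat)/V̇ = (13 − 11) / 0.4667 = 2.0/0.4667 = 4.285 cmH2O·s/L.
C = Vt/(Pplat − PEEP) = 550.0 / (11 − 5) = 550.0/6.0 = 91.667 mL/cmH2O.
τ = R × C = 4.285 × 0.09167 L/cmH2O = 0.3928 s.
Fraction remaining = e^(−Te/τ) = e^(−0.70/0.3928) = 0.1683.
Trapped volume = 550.0 × 0.1683 = 92.565 mL.

93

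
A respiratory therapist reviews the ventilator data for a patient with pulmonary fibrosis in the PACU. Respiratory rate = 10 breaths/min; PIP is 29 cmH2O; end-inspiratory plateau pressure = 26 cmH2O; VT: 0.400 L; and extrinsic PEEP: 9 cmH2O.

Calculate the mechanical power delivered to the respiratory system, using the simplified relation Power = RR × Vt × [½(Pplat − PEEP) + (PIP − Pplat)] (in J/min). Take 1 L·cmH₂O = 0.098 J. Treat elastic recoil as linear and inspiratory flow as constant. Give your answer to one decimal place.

Per-breath work = Vt × [½(Pplat−PEEP) + (PIP−Pplat)] = 0.400 × [0.5×17.0 + 3.0] = 0.400 × 11.5 = 4.6 L·cmH2O.
Power = 10 × 4.6 = 46.0 L·cmH2O/min.
× 0.098 J/(L·cmH2O) → 4.508 J/min.

4.5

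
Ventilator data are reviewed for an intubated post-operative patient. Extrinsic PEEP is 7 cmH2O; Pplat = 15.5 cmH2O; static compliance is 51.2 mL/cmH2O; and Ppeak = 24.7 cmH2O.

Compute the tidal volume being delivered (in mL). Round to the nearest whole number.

435

Vt = Cstat × (Pplat − PEEP) = 51.2 × (15.5 − 7) = 51.2 × 8.5 = 435.2 mL.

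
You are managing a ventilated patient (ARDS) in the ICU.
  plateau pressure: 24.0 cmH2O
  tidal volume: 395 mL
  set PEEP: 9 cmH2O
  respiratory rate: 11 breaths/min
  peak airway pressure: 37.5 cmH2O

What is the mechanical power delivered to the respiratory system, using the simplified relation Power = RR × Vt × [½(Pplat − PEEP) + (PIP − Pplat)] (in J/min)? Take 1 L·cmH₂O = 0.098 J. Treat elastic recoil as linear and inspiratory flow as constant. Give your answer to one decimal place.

Per-breath work = Vt × [½(Pplat−PEEP) + (PIP−Pplat)] = 0.395 × [0.5×15.0 + 13.5] = 0.395 × 21.0 = 8.295 L·cmH2O.
Power = 11 × 8.295 = 91.245 L·cmH2O/min.
× 0.098 J/(L·cmH2O) → 8.942 J/min.

8.9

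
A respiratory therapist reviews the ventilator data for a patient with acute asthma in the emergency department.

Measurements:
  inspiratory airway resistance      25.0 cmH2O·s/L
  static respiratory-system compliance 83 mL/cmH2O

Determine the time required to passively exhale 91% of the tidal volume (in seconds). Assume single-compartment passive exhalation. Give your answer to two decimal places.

τ = R × C = 25.0 × 83 mL/cmH2O = 25.0 × 0.083 L/cmH2O = 2.075 s.
Exhaled fraction f = 1 − e^(−t/τ) → t = −τ·ln(1 − f) = −2.075·ln(0.09) = 4.996 s.

5.00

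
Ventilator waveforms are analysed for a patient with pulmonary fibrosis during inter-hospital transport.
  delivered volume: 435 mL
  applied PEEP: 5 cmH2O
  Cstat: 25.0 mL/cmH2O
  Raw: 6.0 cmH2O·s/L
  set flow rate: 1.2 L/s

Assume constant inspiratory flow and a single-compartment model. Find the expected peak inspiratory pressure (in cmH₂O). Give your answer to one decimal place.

Equation of motion (constant flow): PIP = Vt/C + R·V̇ + PEEP.
PIP = 435/25.0 + 6.0×1.2 + 5 = 17.4 + 7.2 + 5 = 29.6 cmH2O.

29.6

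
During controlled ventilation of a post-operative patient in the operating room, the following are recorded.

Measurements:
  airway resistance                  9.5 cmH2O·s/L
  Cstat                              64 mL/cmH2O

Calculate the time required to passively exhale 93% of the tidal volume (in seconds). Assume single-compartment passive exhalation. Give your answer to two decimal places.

1.62

τ = R × C = 9.5 × 64 mL/cmH2O = 9.5 × 0.064 L/cmH2O = 0.608 s.
Exhaled fraction f = 1 − e^(−t/τ) → t = −τ·ln(1 − f) = −0.608·ln(0.07) = 1.617 s.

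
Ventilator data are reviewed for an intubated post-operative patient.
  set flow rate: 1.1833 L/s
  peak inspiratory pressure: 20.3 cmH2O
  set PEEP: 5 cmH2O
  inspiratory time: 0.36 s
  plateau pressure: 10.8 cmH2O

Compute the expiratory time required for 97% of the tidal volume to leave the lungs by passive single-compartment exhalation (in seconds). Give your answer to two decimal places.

Vt = flow × Ti = 1.1833 L/s × 0.36 s × 1000 mL/L = 425.99 mL.
R = (PIP − Pplat)/V̇ = (20.3 − 10.8) / 1.1833 = 9.5/1.1833 = 8.028 cmH2O·s/L.
C = Vt/(Pplat − PEEP) = 425.99 / (10.8 − 5) = 425.99/5.8 = 73.447 mL/cmH2O.
τ = R × C = 8.028 × 0.07345 L/cmH2O = 0.5897 s.
t = −τ·ln(1 − 0.97) = −0.5897·ln(0.03) = 2.068 s.

2.07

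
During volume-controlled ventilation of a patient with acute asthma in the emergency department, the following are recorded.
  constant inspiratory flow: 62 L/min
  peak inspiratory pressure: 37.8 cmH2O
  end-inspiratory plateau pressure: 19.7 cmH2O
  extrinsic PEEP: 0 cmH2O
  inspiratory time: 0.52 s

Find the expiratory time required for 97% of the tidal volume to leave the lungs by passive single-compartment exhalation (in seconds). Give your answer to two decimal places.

1.68

Flow: 62 L/min ÷ 60 = 1.0333 L/s.
Vt = flow × Ti = 1.0333 L/s × 0.52 s × 1000 mL/L = 537.32 mL.
R = (PIP − Pplat)/V̇ = (37.8 − 19.7) / 1.0333 = 18.1/1.0333 = 17.517 cmH2O·s/L.
C = Vt/(Pplat − PEEP) = 537.32 / (19.7 − 0) = 537.32/19.7 = 27.275 mL/cmH2O.
τ = R × C = 17.517 × 0.02728 L/cmH2O = 0.4779 s.
t = −τ·ln(1 − 0.97) = −0.4779·ln(0.03) = 1.676 s.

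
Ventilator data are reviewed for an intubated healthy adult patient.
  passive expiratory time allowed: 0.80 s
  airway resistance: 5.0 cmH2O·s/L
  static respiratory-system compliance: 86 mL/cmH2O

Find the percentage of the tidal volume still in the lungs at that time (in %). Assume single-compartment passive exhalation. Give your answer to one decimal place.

τ = R × C = 5.0 × 86 mL/cmH2O = 5.0 × 0.086 L/cmH2O = 0.43 s.
Passive exhalation: V(t)/V₀ = e^(−t/τ) = e^(−0.80/0.43) = 0.1556.
Fraction remaining = 0.1556 → 15.56%.

15.6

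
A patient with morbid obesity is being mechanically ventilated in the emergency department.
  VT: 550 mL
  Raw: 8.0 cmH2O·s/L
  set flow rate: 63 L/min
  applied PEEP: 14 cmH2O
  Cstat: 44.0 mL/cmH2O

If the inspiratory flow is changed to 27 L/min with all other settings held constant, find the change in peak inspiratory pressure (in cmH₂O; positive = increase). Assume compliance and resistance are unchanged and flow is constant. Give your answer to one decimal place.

-4.8

Flow: 63 L/min ÷ 60 = 1.05 L/s.
New flow: 27 L/min ÷ 60 = 0.45 L/s.
PIP = Vt/C + R·V̇ + PEEP (constant-flow equation of motion).
Only the resistive term changes: ΔPIP = R × ΔV̇ = 8.0 × (0.45 − 1.05) = 8.0 × -0.6 = -4.8 cmH2O.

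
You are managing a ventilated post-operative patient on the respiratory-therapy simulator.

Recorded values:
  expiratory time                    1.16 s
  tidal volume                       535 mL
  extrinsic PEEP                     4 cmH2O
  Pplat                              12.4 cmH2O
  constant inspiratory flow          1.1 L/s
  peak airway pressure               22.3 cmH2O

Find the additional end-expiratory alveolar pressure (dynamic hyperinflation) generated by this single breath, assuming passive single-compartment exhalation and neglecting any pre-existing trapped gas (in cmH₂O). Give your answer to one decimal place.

R = (PIP − Pplat)/V̇ = (22.3 − 12.4) / 1.1 = 9.9/1.1 = 9.0 cmH2O·s/L.
C = Vt/(Pplat − PEEP) = 535.0 / (12.4 − 4) = 535.0/8.4 = 63.69 mL/cmH2O.
τ = R × C = 9.0 × 0.06369 L/cmH2O = 0.5732 s.
Fraction remaining = e^(−Te/τ) = e^(−1.16/0.5732) = 0.1322; trapped volume = 535.0 × 0.1322 = 70.727 mL.
Additional alveolar pressure from trapping ≈ V_trapped / C = 70.727 / 63.69 = 1.11 cmH2O.

1.1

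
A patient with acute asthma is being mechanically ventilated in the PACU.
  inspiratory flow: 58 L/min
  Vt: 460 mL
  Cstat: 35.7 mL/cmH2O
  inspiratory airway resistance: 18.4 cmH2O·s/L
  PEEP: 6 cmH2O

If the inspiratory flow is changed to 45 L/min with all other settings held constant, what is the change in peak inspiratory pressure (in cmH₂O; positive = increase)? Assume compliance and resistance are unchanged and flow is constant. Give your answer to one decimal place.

-4.0

Flow: 58 L/min ÷ 60 = 0.9667 L/s.
New flow: 45 L/min ÷ 60 = 0.75 L/s.
PIP = Vt/C + R·V̇ + PEEP (constant-flow equation of motion).
Only the resistive term changes: ΔPIP = R × ΔV̇ = 18.4 × (0.75 − 0.9667) = 18.4 × -0.2167 = -3.987 cmH2O.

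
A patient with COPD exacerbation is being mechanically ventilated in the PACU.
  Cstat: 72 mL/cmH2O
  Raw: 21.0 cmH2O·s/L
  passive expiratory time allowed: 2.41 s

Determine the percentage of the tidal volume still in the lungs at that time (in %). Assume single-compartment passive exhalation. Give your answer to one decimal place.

20.3

τ = R × C = 21.0 × 72 mL/cmH2O = 21.0 × 0.072 L/cmH2O = 1.512 s.
Passive exhalation: V(t)/V₀ = e^(−t/τ) = e^(−2.41/1.512) = 0.2031.
Fraction remaining = 0.2031 → 20.31%.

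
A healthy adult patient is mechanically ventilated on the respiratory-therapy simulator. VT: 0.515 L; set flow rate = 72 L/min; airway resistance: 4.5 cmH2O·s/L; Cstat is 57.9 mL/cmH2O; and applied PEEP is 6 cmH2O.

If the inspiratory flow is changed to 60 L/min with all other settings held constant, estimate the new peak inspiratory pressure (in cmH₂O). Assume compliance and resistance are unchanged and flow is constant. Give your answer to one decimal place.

Flow: 72 L/min ÷ 60 = 1.2 L/s.
New flow: 60 L/min ÷ 60 = 1 L/s.
PIP = Vt/C + R·V̇ + PEEP (constant-flow equation of motion).
Only the resistive term changes: ΔPIP = R × ΔV̇ = 4.5 × (1 − 1.2) = 4.5 × -0.2 = -0.9 cmH2O.
Original PIP = 515/57.9 + 4.5×1.2 + 6 = 20.295 cmH2O; new PIP = 20.295 + (-0.9) = 19.395 cmH2O.

19.4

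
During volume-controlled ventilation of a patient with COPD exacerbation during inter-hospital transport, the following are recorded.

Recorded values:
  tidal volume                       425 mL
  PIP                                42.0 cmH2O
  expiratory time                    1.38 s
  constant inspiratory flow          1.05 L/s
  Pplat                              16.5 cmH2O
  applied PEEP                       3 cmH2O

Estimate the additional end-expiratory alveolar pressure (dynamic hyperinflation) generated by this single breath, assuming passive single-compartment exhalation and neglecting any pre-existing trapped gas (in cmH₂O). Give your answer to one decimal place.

2.2

R = (PIP − Pplat)/V̇ = (42.0 − 16.5) / 1.05 = 25.5/1.05 = 24.286 cmH2O·s/L.
C = Vt/(Pplat − PEEP) = 425.0 / (16.5 − 3) = 425.0/13.5 = 31.481 mL/cmH2O.
τ = R × C = 24.286 × 0.03148 L/cmH2O = 0.7645 s.
Fraction remaining = e^(−Te/τ) = e^(−1.38/0.7645) = 0.1645; trapped volume = 425.0 × 0.1645 = 69.913 mL.
Additional alveolar pressure from trapping ≈ V_trapped / C = 69.913 / 31.481 = 2.221 cmH2O.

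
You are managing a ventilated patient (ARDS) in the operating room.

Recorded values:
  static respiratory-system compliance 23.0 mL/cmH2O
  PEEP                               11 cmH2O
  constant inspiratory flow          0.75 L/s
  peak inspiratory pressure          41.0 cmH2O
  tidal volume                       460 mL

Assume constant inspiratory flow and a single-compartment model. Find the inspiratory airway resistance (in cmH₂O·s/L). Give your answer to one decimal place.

Equation of motion (constant flow): PIP = Vt/C + R·V̇ + PEEP.
R·V̇ = PIP − Vt/C − PEEP = 41.0 − 460/23.0 − 11 = 41.0 − 20.0 − 11 = 10.0 cmH2O.
R = 10.0 / 0.75 = 13.333 cmH2O·s/L.

13.3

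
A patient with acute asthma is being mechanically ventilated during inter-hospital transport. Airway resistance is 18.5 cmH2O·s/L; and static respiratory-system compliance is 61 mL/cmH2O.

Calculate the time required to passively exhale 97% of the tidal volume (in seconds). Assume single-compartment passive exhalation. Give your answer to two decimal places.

τ = R × C = 18.5 × 61 mL/cmH2O = 18.5 × 0.061 L/cmH2O = 1.129 s.
Exhaled fraction f = 1 − e^(−t/τ) → t = −τ·ln(1 − f) = −1.129·ln(0.03) = 3.959 s.

3.96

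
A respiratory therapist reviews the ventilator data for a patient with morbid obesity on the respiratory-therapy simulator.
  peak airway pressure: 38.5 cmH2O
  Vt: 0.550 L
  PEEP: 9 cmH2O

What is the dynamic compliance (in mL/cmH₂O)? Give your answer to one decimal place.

18.6

Dynamic compliance = Vt / (PIP − PEEP) = 550 / (38.5 − 9) = 550 / 29.5 = 18.644 mL/cmH2O.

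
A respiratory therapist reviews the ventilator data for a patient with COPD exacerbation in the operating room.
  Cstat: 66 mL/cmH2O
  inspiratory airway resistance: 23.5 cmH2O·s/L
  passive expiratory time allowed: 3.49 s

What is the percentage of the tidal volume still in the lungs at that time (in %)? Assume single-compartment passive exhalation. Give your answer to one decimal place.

10.5

τ = R × C = 23.5 × 66 mL/cmH2O = 23.5 × 0.066 L/cmH2O = 1.551 s.
Passive exhalation: V(t)/V₀ = e^(−t/τ) = e^(−3.49/1.551) = 0.1054.
Fraction remaining = 0.1054 → 10.54%.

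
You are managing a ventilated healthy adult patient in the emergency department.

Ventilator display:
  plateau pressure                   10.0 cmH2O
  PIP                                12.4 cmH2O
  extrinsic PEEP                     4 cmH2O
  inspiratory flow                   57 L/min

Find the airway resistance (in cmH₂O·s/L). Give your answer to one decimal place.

Flow: 57 L/min ÷ 60 = 0.95 L/s.
Raw = (PIP − Pplat) / flow = (12.4 − 10.0) / 0.95 = 2.4 / 0.95 = 2.526 cmH2O·s/L.

2.5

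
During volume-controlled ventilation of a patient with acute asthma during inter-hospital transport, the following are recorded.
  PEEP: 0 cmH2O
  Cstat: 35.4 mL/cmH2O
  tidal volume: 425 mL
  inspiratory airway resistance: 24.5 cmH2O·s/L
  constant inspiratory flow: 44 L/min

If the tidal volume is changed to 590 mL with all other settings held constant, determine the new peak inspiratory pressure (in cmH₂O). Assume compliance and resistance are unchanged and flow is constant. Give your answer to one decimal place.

Flow: 44 L/min ÷ 60 = 0.7333 L/s.
PIP = Vt/C + R·V̇ + PEEP (constant-flow equation of motion).
Only the elastic term changes: ΔPIP = ΔVt / C = (590 − 425) / 35.4 = 4.661 cmH2O.
Original PIP = 425/35.4 + 24.5×0.7333 + 0 = 29.971 cmH2O; new PIP = 29.971 + (4.661) = 34.632 cmH2O.

34.6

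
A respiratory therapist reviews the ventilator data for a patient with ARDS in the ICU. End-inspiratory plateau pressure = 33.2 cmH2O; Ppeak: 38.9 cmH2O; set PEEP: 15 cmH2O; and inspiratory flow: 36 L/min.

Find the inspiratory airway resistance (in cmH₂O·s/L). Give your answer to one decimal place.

9.5

Flow: 36 L/min ÷ 60 = 0.6 L/s.
Raw = (PIP − Pplat) / flow = (38.9 − 33.2) / 0.6 = 5.7 / 0.6 = 9.5 cmH2O·s/L.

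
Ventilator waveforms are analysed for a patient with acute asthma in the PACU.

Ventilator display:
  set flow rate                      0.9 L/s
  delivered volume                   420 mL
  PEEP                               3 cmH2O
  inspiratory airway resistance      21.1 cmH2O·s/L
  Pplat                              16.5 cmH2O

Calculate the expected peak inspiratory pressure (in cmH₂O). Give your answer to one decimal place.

PIP = Pplat + Raw × flow = 16.5 + 21.1 × 0.9 = 16.5 + 18.99 = 35.49 cmH2O.

35.5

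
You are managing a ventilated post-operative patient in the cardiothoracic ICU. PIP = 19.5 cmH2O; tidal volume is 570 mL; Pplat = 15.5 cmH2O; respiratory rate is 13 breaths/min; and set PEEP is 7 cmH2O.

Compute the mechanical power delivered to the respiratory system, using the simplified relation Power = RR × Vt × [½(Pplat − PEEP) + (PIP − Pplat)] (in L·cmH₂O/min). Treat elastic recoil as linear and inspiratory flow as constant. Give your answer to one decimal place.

Per-breath work = Vt × [½(Pplat−PEEP) + (PIP−Pplat)] = 0.570 × [0.5×8.5 + 4.0] = 0.570 × 8.25 = 4.703 L·cmH2O.
Power = 13 × 4.703 = 61.139 L·cmH2O/min.

61.1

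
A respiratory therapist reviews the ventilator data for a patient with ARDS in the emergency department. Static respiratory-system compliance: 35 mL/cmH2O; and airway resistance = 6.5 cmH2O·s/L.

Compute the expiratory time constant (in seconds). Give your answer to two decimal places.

τ = R × C = 6.5 × 35 mL/cmH2O = 6.5 × 0.035 L/cmH2O = 0.2275 s.

0.23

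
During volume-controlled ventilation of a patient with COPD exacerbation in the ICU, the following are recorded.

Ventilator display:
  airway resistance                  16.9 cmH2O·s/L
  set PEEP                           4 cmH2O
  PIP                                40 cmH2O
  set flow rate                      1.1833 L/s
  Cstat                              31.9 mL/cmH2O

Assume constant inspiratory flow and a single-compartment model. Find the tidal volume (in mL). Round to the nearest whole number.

Equation of motion (constant flow): PIP = Vt/C + R·V̇ + PEEP.
Vt/C = PIP − R·V̇ − PEEP = 40 − 19.998 − 4 = 16.002 cmH2O.
Vt = C × 16.002 = 31.9 × 16.002 = 510.46 mL.

510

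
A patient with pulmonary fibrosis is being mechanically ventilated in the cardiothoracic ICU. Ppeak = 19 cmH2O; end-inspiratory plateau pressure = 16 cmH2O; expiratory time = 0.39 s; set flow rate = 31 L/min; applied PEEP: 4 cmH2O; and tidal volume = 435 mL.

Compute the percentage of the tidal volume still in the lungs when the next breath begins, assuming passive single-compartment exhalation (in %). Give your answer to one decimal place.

15.7

Flow: 31 L/min ÷ 60 = 0.5167 L/s.
R = (PIP − Pplat)/V̇ = (19 − 16) / 0.5167 = 3.0/0.5167 = 5.806 cmH2O·s/L.
C = Vt/(Pplat − PEEP) = 435.0 / (16 − 4) = 435.0/12.0 = 36.25 mL/cmH2O.
τ = R × C = 5.806 × 0.03625 L/cmH2O = 0.2105 s.
Fraction remaining at end-expiration = e^(−Te/τ) = e^(−0.39/0.2105) = 0.1568 → 15.68%.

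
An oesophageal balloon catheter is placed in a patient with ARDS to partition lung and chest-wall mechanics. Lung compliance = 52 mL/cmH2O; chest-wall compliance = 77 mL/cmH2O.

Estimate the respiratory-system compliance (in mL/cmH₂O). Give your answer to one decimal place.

Lung and chest wall are elastances in series: 1/Crs = 1/CL + 1/Ccw.
1/Crs = 1/52 + 1/77 = 0.03222.
Crs = 31.037 mL/cmH2O.

31.0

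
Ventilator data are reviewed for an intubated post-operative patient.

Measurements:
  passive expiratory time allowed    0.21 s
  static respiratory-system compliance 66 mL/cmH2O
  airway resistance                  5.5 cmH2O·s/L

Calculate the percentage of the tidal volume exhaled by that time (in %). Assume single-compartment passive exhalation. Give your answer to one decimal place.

43.9

τ = R × C = 5.5 × 66 mL/cmH2O = 5.5 × 0.066 L/cmH2O = 0.363 s.
Passive exhalation: V(t)/V₀ = e^(−t/τ) = e^(−0.21/0.363) = 0.5607.
Fraction exhaled = 1 − 0.5607 = 0.4393 → 43.93%.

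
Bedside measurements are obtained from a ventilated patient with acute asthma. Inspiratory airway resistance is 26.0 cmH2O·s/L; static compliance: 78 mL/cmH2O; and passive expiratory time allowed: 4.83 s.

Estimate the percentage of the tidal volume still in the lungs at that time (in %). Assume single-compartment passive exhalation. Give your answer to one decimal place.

9.2

τ = R × C = 26.0 × 78 mL/cmH2O = 26.0 × 0.078 L/cmH2O = 2.028 s.
Passive exhalation: V(t)/V₀ = e^(−t/τ) = e^(−4.83/2.028) = 0.0924.
Fraction remaining = 0.0924 → 9.24%.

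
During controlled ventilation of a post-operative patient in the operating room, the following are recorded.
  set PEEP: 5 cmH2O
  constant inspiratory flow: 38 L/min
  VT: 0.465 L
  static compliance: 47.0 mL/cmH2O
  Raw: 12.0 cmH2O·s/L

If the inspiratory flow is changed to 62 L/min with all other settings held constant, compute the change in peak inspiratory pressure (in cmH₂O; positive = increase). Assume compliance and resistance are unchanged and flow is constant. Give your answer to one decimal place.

Flow: 38 L/min ÷ 60 = 0.6333 L/s.
New flow: 62 L/min ÷ 60 = 1.0333 L/s.
PIP = Vt/C + R·V̇ + PEEP (constant-flow equation of motion).
Only the resistive term changes: ΔPIP = R × ΔV̇ = 12.0 × (1.0333 − 0.6333) = 12.0 × 0.4 = 4.8 cmH2O.

4.8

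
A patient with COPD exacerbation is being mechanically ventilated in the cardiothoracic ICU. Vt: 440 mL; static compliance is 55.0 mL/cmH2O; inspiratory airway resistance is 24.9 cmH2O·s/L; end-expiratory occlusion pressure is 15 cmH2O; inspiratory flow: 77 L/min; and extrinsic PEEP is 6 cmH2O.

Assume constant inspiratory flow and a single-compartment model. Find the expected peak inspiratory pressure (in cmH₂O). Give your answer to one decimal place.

Flow: 77 L/min ÷ 60 = 1.2833 L/s.
Total PEEP = 15 cmH2O (set 6 + intrinsic 9); this is the baseline alveolar pressure.
Equation of motion (constant flow): PIP = Vt/C + R·V̇ + PEEP.
PIP = 440/55.0 + 24.9×1.2833 + 15 = 8.0 + 31.954 + 15 = 54.954 cmH2O.

55.0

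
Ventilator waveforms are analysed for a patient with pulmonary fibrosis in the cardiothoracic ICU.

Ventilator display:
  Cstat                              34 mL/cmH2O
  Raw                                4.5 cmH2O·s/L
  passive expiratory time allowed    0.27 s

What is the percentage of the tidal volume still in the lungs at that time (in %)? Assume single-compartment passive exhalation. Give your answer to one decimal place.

17.1

τ = R × C = 4.5 × 34 mL/cmH2O = 4.5 × 0.034 L/cmH2O = 0.153 s.
Passive exhalation: V(t)/V₀ = e^(−t/τ) = e^(−0.27/0.153) = 0.1712.
Fraction remaining = 0.1712 → 17.12%.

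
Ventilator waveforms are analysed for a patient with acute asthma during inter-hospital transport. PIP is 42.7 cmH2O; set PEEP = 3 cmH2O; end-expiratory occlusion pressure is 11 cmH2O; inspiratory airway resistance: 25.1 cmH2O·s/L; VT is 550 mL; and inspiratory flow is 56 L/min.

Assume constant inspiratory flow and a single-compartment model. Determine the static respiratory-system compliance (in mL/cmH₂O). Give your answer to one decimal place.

66.5

Flow: 56 L/min ÷ 60 = 0.9333 L/s.
Total PEEP = 11 cmH2O (set 3 + intrinsic 8); this is the baseline alveolar pressure.
Equation of motion (constant flow): PIP = Vt/C + R·V̇ + PEEP.
Vt/C = PIP − R·V̇ − PEEP = 42.7 − 25.1×0.9333 − 11 = 42.7 − 23.426 − 11 = 8.274 cmH2O.
C = Vt / 8.274 = 550 / 8.274 = 66.473 mL/cmH2O.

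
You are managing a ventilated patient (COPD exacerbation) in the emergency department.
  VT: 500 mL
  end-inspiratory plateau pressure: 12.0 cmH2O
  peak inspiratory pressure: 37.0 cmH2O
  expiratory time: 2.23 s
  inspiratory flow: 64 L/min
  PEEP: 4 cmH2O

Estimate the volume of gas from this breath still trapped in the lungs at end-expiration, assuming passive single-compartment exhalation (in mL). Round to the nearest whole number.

Flow: 64 L/min ÷ 60 = 1.0667 L/s.
R = (PIP − Pplat)/V̇ = (37.0 − 12.0) / 1.0667 = 25.0/1.0667 = 23.437 cmH2O·s/L.
C = Vt/(Pplat − PEEP) = 500.0 / (12.0 − 4) = 500.0/8.0 = 62.5 mL/cmH2O.
τ = R × C = 23.437 × 0.0625 L/cmH2O = 1.465 s.
Fraction remaining = e^(−Te/τ) = e^(−2.23/1.465) = 0.2182.
Trapped volume = 500.0 × 0.2182 = 109.1 mL.

109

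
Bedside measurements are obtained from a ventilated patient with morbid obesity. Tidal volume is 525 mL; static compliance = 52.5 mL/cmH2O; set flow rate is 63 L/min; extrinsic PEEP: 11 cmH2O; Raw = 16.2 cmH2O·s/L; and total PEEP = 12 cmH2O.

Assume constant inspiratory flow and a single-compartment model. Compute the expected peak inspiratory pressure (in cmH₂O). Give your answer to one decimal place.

Flow: 63 L/min ÷ 60 = 1.05 L/s.
Total PEEP = 12 cmH2O (set 11 + intrinsic 1); this is the baseline alveolar pressure.
Equation of motion (constant flow): PIP = Vt/C + R·V̇ + PEEP.
PIP = 525/52.5 + 16.2×1.05 + 12 = 10.0 + 17.01 + 12 = 39.01 cmH2O.

39.0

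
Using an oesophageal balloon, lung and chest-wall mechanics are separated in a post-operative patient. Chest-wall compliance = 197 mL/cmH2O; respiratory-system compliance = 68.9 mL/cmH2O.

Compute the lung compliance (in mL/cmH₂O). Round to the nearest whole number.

1/CL = 1/Crs − 1/Ccw.
1/CL = 1/68.9 − 1/197 = 0.009438.
CL = 105.95 mL/cmH2O.

106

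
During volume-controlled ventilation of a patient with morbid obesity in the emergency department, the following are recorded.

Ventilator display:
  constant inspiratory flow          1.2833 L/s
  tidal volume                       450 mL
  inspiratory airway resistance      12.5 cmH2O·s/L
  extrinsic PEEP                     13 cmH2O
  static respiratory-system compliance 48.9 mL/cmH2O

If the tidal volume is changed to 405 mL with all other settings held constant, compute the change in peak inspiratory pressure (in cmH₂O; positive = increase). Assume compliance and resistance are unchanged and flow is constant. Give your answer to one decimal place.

-0.9

PIP = Vt/C + R·V̇ + PEEP (constant-flow equation of motion).
Only the elastic term changes: ΔPIP = ΔVt / C = (405 − 450) / 48.9 = -0.9202 cmH2O.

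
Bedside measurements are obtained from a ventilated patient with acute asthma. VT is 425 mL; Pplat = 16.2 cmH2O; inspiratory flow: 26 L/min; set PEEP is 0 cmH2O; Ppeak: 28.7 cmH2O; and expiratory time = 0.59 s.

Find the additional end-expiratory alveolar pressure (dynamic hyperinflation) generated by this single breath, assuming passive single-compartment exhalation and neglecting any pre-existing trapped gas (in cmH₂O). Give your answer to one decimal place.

7.4

Flow: 26 L/min ÷ 60 = 0.4333 L/s.
R = (PIP − Pplat)/V̇ = (28.7 − 16.2) / 0.4333 = 12.5/0.4333 = 28.848 cmH2O·s/L.
C = Vt/(Pplat − PEEP) = 425.0 / (16.2 − 0) = 425.0/16.2 = 26.235 mL/cmH2O.
τ = R × C = 28.848 × 0.02624 L/cmH2O = 0.757 s.
Fraction remaining = e^(−Te/τ) = e^(−0.59/0.757) = 0.4587; trapped volume = 425.0 × 0.4587 = 194.95 mL.
Additional alveolar pressure from trapping ≈ V_trapped / C = 194.95 / 26.235 = 7.431 cmH2O.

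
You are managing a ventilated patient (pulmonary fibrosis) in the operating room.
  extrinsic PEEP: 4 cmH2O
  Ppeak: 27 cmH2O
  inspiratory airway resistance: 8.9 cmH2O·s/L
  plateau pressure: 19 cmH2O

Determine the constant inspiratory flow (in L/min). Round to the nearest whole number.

flow = (PIP − Pplat) / Raw = (27 − 19) / 8.9 = 0.8989 L/s × 60 = 53.934 L/min.

54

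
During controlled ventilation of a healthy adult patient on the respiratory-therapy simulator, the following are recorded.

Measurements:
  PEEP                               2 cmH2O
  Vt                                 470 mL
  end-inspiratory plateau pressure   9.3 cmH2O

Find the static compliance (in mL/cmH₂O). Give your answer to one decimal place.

Cstat = Vt / (Pplat − PEEP) = 470 / (9.3 − 2) = 470 / 7.3 = 64.384 mL/cmH2O.

64.4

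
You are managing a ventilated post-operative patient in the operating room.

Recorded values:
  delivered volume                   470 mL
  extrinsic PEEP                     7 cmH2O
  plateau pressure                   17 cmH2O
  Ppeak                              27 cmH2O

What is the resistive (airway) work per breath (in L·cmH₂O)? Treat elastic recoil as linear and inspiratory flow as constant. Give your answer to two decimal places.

With constant inspiratory flow the resistive pressure is constant at PIP − Pplat = 27 − 17 = 10.0 cmH2O, so resistive work = 10.0 × 0.470 = 4.7 L·cmH2O.

4.70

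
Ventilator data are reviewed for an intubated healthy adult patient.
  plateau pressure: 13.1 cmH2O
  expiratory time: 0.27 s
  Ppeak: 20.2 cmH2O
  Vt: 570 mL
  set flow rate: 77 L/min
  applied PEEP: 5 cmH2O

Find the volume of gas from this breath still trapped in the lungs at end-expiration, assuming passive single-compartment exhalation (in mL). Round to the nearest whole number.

285

Flow: 77 L/min ÷ 60 = 1.2833 L/s.
R = (PIP − Pplat)/V̇ = (20.2 − 13.1) / 1.2833 = 7.1/1.2833 = 5.533 cmH2O·s/L.
C = Vt/(Pplat − PEEP) = 570.0 / (13.1 − 5) = 570.0/8.1 = 70.37 mL/cmH2O.
τ = R × C = 5.533 × 0.07037 L/cmH2O = 0.3894 s.
Fraction remaining = e^(−Te/τ) = e^(−0.27/0.3894) = 0.4999.
Trapped volume = 570.0 × 0.4999 = 284.94 mL.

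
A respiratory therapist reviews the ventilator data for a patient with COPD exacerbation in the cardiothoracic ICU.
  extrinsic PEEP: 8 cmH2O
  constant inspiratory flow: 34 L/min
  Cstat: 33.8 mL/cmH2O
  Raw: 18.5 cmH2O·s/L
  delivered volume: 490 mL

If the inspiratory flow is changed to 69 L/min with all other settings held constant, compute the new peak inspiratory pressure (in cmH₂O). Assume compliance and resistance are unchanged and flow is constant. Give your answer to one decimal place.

43.8

Flow: 34 L/min ÷ 60 = 0.5667 L/s.
New flow: 69 L/min ÷ 60 = 1.15 L/s.
PIP = Vt/C + R·V̇ + PEEP (constant-flow equation of motion).
Only the resistive term changes: ΔPIP = R × ΔV̇ = 18.5 × (1.15 − 0.5667) = 18.5 × 0.5833 = 10.791 cmH2O.
Original PIP = 490/33.8 + 18.5×0.5667 + 8 = 32.981 cmH2O; new PIP = 32.981 + (10.791) = 43.772 cmH2O.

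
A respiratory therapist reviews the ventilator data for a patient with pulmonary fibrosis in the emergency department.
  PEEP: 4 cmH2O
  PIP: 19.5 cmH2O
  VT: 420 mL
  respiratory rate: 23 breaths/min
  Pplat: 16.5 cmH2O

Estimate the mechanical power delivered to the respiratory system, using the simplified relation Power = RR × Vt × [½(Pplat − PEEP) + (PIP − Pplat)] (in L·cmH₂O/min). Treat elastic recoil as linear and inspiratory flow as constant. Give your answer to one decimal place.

89.4

Per-breath work = Vt × [½(Pplat−PEEP) + (PIP−Pplat)] = 0.420 × [0.5×12.5 + 3.0] = 0.420 × 9.25 = 3.885 L·cmH2O.
Power = 23 × 3.885 = 89.355 L·cmH2O/min.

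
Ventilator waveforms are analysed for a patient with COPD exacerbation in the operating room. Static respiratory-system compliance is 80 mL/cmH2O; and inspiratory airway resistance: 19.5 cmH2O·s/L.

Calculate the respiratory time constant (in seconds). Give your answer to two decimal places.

1.56

τ = R × C = 19.5 × 80 mL/cmH2O = 19.5 × 0.080 L/cmH2O = 1.56 s.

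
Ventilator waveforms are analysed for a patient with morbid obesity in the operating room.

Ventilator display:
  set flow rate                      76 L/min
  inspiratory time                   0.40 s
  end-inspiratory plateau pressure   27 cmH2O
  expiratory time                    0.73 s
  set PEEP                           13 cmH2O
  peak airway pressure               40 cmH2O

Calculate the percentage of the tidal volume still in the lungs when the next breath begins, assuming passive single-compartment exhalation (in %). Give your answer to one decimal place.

Flow: 76 L/min ÷ 60 = 1.2667 L/s.
Vt = flow × Ti = 1.2667 L/s × 0.40 s × 1000 mL/L = 506.68 mL.
R = (PIP − Pplat)/V̇ = (40 − 27) / 1.2667 = 13.0/1.2667 = 10.263 cmH2O·s/L.
C = Vt/(Pplat − PEEP) = 506.68 / (27 − 13) = 506.68/14.0 = 36.191 mL/cmH2O.
τ = R × C = 10.263 × 0.03619 L/cmH2O = 0.3714 s.
Fraction remaining at end-expiration = e^(−Te/τ) = e^(−0.73/0.3714) = 0.1401 → 14.01%.

14.0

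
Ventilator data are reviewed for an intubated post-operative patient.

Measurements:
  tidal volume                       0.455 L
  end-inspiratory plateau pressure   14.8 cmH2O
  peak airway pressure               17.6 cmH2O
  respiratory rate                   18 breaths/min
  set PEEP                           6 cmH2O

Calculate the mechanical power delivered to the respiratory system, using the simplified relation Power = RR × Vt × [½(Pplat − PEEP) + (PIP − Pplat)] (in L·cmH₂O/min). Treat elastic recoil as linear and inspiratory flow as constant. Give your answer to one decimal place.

Per-breath work = Vt × [½(Pplat−PEEP) + (PIP−Pplat)] = 0.455 × [0.5×8.8 + 2.8] = 0.455 × 7.2 = 3.276 L·cmH2O.
Power = 18 × 3.276 = 58.968 L·cmH2O/min.

59.0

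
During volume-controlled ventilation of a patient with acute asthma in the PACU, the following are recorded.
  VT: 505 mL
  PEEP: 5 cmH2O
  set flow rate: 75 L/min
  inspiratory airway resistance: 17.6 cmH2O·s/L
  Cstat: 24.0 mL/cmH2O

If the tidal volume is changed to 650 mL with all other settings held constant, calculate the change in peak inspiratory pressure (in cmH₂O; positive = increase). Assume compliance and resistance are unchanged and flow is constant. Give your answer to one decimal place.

PIP = Vt/C + R·V̇ + PEEP (constant-flow equation of motion).
Only the elastic term changes: ΔPIP = ΔVt / C = (650 − 505) / 24.0 = 6.042 cmH2O.

6.0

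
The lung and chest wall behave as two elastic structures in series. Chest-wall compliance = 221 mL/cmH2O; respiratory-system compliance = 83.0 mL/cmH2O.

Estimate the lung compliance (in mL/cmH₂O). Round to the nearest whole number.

1/CL = 1/Crs − 1/Ccw.
1/CL = 1/83.0 − 1/221 = 0.007523.
CL = 132.93 mL/cmH2O.

133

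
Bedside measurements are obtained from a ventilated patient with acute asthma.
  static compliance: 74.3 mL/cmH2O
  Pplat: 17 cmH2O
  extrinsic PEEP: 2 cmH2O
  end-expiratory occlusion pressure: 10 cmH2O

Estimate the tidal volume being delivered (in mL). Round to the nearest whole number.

520

End-expiratory occlusion gives total PEEP = 10 cmH2O (intrinsic PEEP = 10 − 2 = 8). Use total PEEP for the elastic gradient.
Vt = Cstat × (Pplat − PEEPtotal) = 74.3 × (17 − 10) = 74.3 × 7.0 = 520.1 mL.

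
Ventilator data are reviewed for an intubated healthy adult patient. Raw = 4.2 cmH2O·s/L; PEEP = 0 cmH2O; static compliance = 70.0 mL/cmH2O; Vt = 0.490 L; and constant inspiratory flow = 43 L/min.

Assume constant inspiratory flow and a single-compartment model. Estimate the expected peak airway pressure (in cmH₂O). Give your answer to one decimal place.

10.0

Flow: 43 L/min ÷ 60 = 0.7167 L/s.
Equation of motion (constant flow): PIP = Vt/C + R·V̇ + PEEP.
PIP = 490/70.0 + 4.2×0.7167 + 0 = 7.0 + 3.01 + 0 = 10.01 cmH2O.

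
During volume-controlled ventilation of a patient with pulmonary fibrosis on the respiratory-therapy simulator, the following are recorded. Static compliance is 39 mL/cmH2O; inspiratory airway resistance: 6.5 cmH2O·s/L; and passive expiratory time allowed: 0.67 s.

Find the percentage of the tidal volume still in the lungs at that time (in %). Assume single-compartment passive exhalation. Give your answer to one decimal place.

τ = R × C = 6.5 × 39 mL/cmH2O = 6.5 × 0.039 L/cmH2O = 0.2535 s.
Passive exhalation: V(t)/V₀ = e^(−t/τ) = e^(−0.67/0.2535) = 0.07115.
Fraction remaining = 0.07115 → 7.115%.

7.1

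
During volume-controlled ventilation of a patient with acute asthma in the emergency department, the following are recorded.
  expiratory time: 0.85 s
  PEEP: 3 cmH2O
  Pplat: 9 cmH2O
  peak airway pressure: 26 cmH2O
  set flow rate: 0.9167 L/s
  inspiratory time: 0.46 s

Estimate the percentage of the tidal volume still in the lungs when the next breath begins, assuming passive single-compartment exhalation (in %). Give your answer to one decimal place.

Vt = flow × Ti = 0.9167 L/s × 0.46 s × 1000 mL/L = 421.68 mL.
R = (PIP − Pplat)/V̇ = (26 − 9) / 0.9167 = 17.0/0.9167 = 18.545 cmH2O·s/L.
C = Vt/(Pplat − PEEP) = 421.68 / (9 − 3) = 421.68/6.0 = 70.28 mL/cmH2O.
τ = R × C = 18.545 × 0.07028 L/cmH2O = 1.303 s.
Fraction remaining at end-expiration = e^(−Te/τ) = e^(−0.85/1.303) = 0.5208 → 52.08%.

52.1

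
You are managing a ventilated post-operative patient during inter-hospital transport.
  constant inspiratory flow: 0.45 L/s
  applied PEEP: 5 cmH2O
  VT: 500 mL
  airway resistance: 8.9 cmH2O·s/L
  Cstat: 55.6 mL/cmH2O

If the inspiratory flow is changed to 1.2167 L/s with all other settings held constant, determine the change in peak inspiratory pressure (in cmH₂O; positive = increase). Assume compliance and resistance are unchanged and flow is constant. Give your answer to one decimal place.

PIP = Vt/C + R·V̇ + PEEP (constant-flow equation of motion).
Only the resistive term changes: ΔPIP = R × ΔV̇ = 8.9 × (1.2167 − 0.45) = 8.9 × 0.7667 = 6.824 cmH2O.

6.8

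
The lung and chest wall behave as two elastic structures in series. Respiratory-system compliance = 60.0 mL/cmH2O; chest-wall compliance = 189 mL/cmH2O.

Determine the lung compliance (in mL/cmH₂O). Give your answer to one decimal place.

87.9

1/CL = 1/Crs − 1/Ccw.
1/CL = 1/60.0 − 1/189 = 0.01138.
CL = 87.873 mL/cmH2O.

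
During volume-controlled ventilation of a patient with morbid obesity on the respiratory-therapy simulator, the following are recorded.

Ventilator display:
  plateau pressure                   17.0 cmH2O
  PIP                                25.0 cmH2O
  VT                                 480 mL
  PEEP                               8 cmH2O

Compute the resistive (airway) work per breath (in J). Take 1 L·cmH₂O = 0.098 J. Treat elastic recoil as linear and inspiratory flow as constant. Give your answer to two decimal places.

0.38

With constant inspiratory flow the resistive pressure is constant at PIP − Pplat = 25.0 − 17.0 = 8.0 cmH2O, so resistive work = 8.0 × 0.480 = 3.84 L·cmH2O.
× 0.098 J/(L·cmH2O) → 0.3763 J.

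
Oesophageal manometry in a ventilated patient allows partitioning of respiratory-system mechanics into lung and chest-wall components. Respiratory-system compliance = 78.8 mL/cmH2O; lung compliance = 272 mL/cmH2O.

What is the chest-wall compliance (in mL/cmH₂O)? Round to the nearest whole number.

1/Ccw = 1/Crs − 1/CL.
1/Ccw = 1/78.8 − 1/272 = 0.009014.
Ccw = 110.94 mL/cmH2O.

111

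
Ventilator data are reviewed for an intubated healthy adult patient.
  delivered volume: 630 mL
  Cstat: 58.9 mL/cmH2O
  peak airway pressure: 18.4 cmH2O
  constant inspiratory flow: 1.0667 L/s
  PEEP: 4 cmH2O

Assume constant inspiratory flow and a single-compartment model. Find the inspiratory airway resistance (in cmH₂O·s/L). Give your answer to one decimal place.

3.5

Equation of motion (constant flow): PIP = Vt/C + R·V̇ + PEEP.
R·V̇ = PIP − Vt/C − PEEP = 18.4 − 630/58.9 − 4 = 18.4 − 10.696 − 4 = 3.704 cmH2O.
R = 3.704 / 1.0667 = 3.472 cmH2O·s/L.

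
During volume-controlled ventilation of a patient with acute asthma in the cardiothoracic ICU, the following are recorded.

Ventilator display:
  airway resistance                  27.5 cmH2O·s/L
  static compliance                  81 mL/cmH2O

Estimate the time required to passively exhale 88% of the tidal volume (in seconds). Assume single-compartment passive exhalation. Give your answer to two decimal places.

4.72

τ = R × C = 27.5 × 81 mL/cmH2O = 27.5 × 0.081 L/cmH2O = 2.228 s.
Exhaled fraction f = 1 − e^(−t/τ) → t = −τ·ln(1 − f) = −2.228·ln(0.12) = 4.724 s.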